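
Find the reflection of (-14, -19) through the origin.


Reflection through origin: (x, y) -> (-x, -y)
(-14, -19) -> (14, 19)

(14, 19)


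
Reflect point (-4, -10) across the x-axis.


Reflection across x-axis: (x, y) -> (x, -y)
(-4, -10) -> (-4, 10)

(-4, 10)


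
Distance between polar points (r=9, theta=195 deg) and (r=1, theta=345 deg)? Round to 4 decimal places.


d = sqrt(r1^2 + r2^2 - 2*r1*r2*cos(t2-t1))
d = sqrt(9^2 + 1^2 - 2*9*1*cos(345-195)) = 9.8787

9.8787


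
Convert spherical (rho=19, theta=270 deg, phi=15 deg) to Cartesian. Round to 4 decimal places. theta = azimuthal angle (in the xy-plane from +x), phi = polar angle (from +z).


x = 19 * sin(15) * cos(270) = 0
y = 19 * sin(15) * sin(270) = -4.9176
z = 19 * cos(15) = 18.3526

(0, -4.9176, 18.3526)


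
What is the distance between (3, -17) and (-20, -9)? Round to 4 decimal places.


d = sqrt((-20-3)^2 + (-9--17)^2) = 24.3516

24.3516


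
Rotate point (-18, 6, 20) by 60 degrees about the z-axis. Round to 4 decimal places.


x' = -18*cos(60) - 6*sin(60) = -14.1962
y' = -18*sin(60) + 6*cos(60) = -12.5885
z' = 20

(-14.1962, -12.5885, 20)


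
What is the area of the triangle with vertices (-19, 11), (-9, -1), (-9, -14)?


Area = |x1(y2-y3) + x2(y3-y1) + x3(y1-y2)| / 2
= |-19*(-1--14) + -9*(-14-11) + -9*(11--1)| / 2
= 65

65


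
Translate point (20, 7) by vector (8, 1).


Translation: (x+dx, y+dy) = (20+8, 7+1) = (28, 8)

(28, 8)


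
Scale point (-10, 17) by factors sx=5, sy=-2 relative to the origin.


Scaling: (x*sx, y*sy) = (-10*5, 17*-2) = (-50, -34)

(-50, -34)


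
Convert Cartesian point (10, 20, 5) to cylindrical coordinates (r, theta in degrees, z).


r = sqrt(10^2 + 20^2) = 22.3607
theta = atan2(20, 10) = 63.4349 deg
z = 5

r = 22.3607, theta = 63.4349 deg, z = 5


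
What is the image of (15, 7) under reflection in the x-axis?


Reflection across x-axis: (x, y) -> (x, -y)
(15, 7) -> (15, -7)

(15, -7)


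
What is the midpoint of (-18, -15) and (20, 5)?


Midpoint = ((-18+20)/2, (-15+5)/2) = (1, -5)

(1, -5)


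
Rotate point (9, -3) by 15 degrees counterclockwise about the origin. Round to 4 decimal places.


x' = 9*cos(15) - -3*sin(15) = 9.4698
y' = 9*sin(15) + -3*cos(15) = -0.5684

(9.4698, -0.5684)


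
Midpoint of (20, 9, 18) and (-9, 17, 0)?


Midpoint = ((20+-9)/2, (9+17)/2, (18+0)/2) = (5.5, 13, 9)

(5.5, 13, 9)


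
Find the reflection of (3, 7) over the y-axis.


Reflection across y-axis: (x, y) -> (-x, y)
(3, 7) -> (-3, 7)

(-3, 7)


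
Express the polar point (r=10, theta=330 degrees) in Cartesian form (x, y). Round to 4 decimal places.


x = 10 * cos(330) = 8.6603
y = 10 * sin(330) = -5

(8.6603, -5)


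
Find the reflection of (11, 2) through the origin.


Reflection through origin: (x, y) -> (-x, -y)
(11, 2) -> (-11, -2)

(-11, -2)


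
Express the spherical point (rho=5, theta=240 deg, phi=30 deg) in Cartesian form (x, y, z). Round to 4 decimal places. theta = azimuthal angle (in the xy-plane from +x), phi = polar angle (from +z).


x = 5 * sin(30) * cos(240) = -1.25
y = 5 * sin(30) * sin(240) = -2.1651
z = 5 * cos(30) = 4.3301

(-1.25, -2.1651, 4.3301)


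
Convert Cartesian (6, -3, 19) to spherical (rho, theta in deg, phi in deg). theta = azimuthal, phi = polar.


rho = sqrt(6^2 + (-3)^2 + 19^2) = 20.1494
theta = atan2(-3, 6) = 333.4349 deg
phi = acos(19/20.1494) = 19.4463 deg

rho = 20.1494, theta = 333.4349 deg, phi = 19.4463 deg


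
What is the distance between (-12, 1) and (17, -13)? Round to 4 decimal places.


d = sqrt((17--12)^2 + (-13-1)^2) = 32.2025

32.2025


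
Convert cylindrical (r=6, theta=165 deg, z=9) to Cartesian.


x = 6 * cos(165) = -5.7956
y = 6 * sin(165) = 1.5529
z = 9

(-5.7956, 1.5529, 9)


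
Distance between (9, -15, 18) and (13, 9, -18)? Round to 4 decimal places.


d = sqrt((13-9)^2 + (9--15)^2 + (-18-18)^2) = 43.4511

43.4511


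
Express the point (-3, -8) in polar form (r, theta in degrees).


r = sqrt((-3)^2 + (-8)^2) = 8.544
theta = atan2(-8, -3) = 249.444 degrees

r = 8.544, theta = 249.444 degrees


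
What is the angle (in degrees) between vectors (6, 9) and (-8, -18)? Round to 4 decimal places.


dot = 6*-8 + 9*-18 = -210
|u| = 10.8167, |v| = 19.6977
cos(angle) = -0.9856
angle = 170.2724 degrees

170.2724 degrees


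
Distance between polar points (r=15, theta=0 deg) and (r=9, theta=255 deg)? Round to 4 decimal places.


d = sqrt(r1^2 + r2^2 - 2*r1*r2*cos(t2-t1))
d = sqrt(15^2 + 9^2 - 2*15*9*cos(255-0)) = 19.3877

19.3877


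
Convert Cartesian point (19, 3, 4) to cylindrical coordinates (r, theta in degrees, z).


r = sqrt(19^2 + 3^2) = 19.2354
theta = atan2(3, 19) = 8.9726 deg
z = 4

r = 19.2354, theta = 8.9726 deg, z = 4


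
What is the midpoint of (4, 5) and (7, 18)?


Midpoint = ((4+7)/2, (5+18)/2) = (5.5, 11.5)

(5.5, 11.5)


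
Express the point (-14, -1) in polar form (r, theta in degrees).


r = sqrt((-14)^2 + (-1)^2) = 14.0357
theta = atan2(-1, -14) = 184.0856 degrees

r = 14.0357, theta = 184.0856 degrees


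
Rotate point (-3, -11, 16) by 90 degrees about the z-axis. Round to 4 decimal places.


x' = -3*cos(90) - -11*sin(90) = 11
y' = -3*sin(90) + -11*cos(90) = -3
z' = 16

(11, -3, 16)


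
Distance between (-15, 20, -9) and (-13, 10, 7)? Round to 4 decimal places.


d = sqrt((-13--15)^2 + (10-20)^2 + (7--9)^2) = 18.9737

18.9737


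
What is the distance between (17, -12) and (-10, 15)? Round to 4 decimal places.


d = sqrt((-10-17)^2 + (15--12)^2) = 38.1838

38.1838


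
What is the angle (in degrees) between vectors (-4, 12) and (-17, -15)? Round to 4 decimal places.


dot = -4*-17 + 12*-15 = -112
|u| = 12.6491, |v| = 22.6716
cos(angle) = -0.3905
angle = 112.9887 degrees

112.9887 degrees


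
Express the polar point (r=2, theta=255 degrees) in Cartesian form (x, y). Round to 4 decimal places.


x = 2 * cos(255) = -0.5176
y = 2 * sin(255) = -1.9319

(-0.5176, -1.9319)


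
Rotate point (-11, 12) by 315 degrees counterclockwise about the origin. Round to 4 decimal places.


x' = -11*cos(315) - 12*sin(315) = 0.7071
y' = -11*sin(315) + 12*cos(315) = 16.2635

(0.7071, 16.2635)


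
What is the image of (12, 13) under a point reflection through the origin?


Reflection through origin: (x, y) -> (-x, -y)
(12, 13) -> (-12, -13)

(-12, -13)


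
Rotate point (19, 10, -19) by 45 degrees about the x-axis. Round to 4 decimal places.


x' = 19
y' = 10*cos(45) - -19*sin(45) = 20.5061
z' = 10*sin(45) + -19*cos(45) = -6.364

(19, 20.5061, -6.364)


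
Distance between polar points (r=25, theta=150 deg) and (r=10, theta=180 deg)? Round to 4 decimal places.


d = sqrt(r1^2 + r2^2 - 2*r1*r2*cos(t2-t1))
d = sqrt(25^2 + 10^2 - 2*25*10*cos(180-150)) = 17.0876

17.0876


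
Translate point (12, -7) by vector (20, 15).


Translation: (x+dx, y+dy) = (12+20, -7+15) = (32, 8)

(32, 8)


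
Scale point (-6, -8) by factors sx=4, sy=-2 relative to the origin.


Scaling: (x*sx, y*sy) = (-6*4, -8*-2) = (-24, 16)

(-24, 16)


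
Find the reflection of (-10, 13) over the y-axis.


Reflection across y-axis: (x, y) -> (-x, y)
(-10, 13) -> (10, 13)

(10, 13)


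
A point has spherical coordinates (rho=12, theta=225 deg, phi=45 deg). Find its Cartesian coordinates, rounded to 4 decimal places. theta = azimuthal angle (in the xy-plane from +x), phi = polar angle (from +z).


x = 12 * sin(45) * cos(225) = -6
y = 12 * sin(45) * sin(225) = -6
z = 12 * cos(45) = 8.4853

(-6, -6, 8.4853)


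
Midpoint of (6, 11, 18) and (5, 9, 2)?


Midpoint = ((6+5)/2, (11+9)/2, (18+2)/2) = (5.5, 10, 10)

(5.5, 10, 10)


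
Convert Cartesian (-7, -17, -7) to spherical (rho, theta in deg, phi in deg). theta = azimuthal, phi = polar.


rho = sqrt((-7)^2 + (-17)^2 + (-7)^2) = 19.6723
theta = atan2(-17, -7) = 247.6199 deg
phi = acos(-7/19.6723) = 110.8443 deg

rho = 19.6723, theta = 247.6199 deg, phi = 110.8443 deg


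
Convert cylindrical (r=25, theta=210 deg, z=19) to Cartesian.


x = 25 * cos(210) = -21.6506
y = 25 * sin(210) = -12.5
z = 19

(-21.6506, -12.5, 19)


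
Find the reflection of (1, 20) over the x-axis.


Reflection across x-axis: (x, y) -> (x, -y)
(1, 20) -> (1, -20)

(1, -20)


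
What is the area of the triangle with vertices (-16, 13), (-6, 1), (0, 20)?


Area = |x1(y2-y3) + x2(y3-y1) + x3(y1-y2)| / 2
= |-16*(1-20) + -6*(20-13) + 0*(13-1)| / 2
= 131

131


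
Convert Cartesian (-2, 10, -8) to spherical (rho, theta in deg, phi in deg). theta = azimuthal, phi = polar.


rho = sqrt((-2)^2 + 10^2 + (-8)^2) = 12.9615
theta = atan2(10, -2) = 101.3099 deg
phi = acos(-8/12.9615) = 128.1129 deg

rho = 12.9615, theta = 101.3099 deg, phi = 128.1129 deg


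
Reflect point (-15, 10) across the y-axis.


Reflection across y-axis: (x, y) -> (-x, y)
(-15, 10) -> (15, 10)

(15, 10)


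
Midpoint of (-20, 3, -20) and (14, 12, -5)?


Midpoint = ((-20+14)/2, (3+12)/2, (-20+-5)/2) = (-3, 7.5, -12.5)

(-3, 7.5, -12.5)


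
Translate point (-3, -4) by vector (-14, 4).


Translation: (x+dx, y+dy) = (-3+-14, -4+4) = (-17, 0)

(-17, 0)


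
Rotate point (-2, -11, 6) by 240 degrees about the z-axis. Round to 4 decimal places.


x' = -2*cos(240) - -11*sin(240) = -8.5263
y' = -2*sin(240) + -11*cos(240) = 7.2321
z' = 6

(-8.5263, 7.2321, 6)


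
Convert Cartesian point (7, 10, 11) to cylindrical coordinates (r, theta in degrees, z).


r = sqrt(7^2 + 10^2) = 12.2066
theta = atan2(10, 7) = 55.008 deg
z = 11

r = 12.2066, theta = 55.008 deg, z = 11


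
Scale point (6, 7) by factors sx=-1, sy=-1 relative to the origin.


Scaling: (x*sx, y*sy) = (6*-1, 7*-1) = (-6, -7)

(-6, -7)


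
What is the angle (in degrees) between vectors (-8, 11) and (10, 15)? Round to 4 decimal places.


dot = -8*10 + 11*15 = 85
|u| = 13.6015, |v| = 18.0278
cos(angle) = 0.3467
angle = 69.7174 degrees

69.7174 degrees


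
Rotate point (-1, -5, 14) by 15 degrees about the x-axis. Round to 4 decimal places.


x' = -1
y' = -5*cos(15) - 14*sin(15) = -8.4531
z' = -5*sin(15) + 14*cos(15) = 12.2289

(-1, -8.4531, 12.2289)


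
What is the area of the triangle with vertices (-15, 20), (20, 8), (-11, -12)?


Area = |x1(y2-y3) + x2(y3-y1) + x3(y1-y2)| / 2
= |-15*(8--12) + 20*(-12-20) + -11*(20-8)| / 2
= 536

536


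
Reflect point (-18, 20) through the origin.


Reflection through origin: (x, y) -> (-x, -y)
(-18, 20) -> (18, -20)

(18, -20)


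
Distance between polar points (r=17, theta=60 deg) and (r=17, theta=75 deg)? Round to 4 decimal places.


d = sqrt(r1^2 + r2^2 - 2*r1*r2*cos(t2-t1))
d = sqrt(17^2 + 17^2 - 2*17*17*cos(75-60)) = 4.4379

4.4379


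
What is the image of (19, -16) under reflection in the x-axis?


Reflection across x-axis: (x, y) -> (x, -y)
(19, -16) -> (19, 16)

(19, 16)


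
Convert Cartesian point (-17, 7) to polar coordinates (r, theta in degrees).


r = sqrt((-17)^2 + 7^2) = 18.3848
theta = atan2(7, -17) = 157.6199 degrees

r = 18.3848, theta = 157.6199 degrees


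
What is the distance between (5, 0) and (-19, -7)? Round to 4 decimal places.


d = sqrt((-19-5)^2 + (-7-0)^2) = 25

25


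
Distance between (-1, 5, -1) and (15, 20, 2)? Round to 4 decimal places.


d = sqrt((15--1)^2 + (20-5)^2 + (2--1)^2) = 22.1359

22.1359


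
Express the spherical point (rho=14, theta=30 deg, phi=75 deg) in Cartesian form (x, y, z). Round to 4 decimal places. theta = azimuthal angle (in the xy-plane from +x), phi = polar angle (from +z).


x = 14 * sin(75) * cos(30) = 11.7112
y = 14 * sin(75) * sin(30) = 6.7615
z = 14 * cos(75) = 3.6235

(11.7112, 6.7615, 3.6235)


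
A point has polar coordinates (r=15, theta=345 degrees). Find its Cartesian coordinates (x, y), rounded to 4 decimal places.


x = 15 * cos(345) = 14.4889
y = 15 * sin(345) = -3.8823

(14.4889, -3.8823)


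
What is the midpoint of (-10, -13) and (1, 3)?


Midpoint = ((-10+1)/2, (-13+3)/2) = (-4.5, -5)

(-4.5, -5)


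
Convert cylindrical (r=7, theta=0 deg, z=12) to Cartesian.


x = 7 * cos(0) = 7
y = 7 * sin(0) = 0
z = 12

(7, 0, 12)


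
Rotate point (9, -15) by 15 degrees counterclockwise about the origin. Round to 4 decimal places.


x' = 9*cos(15) - -15*sin(15) = 12.5756
y' = 9*sin(15) + -15*cos(15) = -12.1595

(12.5756, -12.1595)


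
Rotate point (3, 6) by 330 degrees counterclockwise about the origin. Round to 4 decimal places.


x' = 3*cos(330) - 6*sin(330) = 5.5981
y' = 3*sin(330) + 6*cos(330) = 3.6962

(5.5981, 3.6962)


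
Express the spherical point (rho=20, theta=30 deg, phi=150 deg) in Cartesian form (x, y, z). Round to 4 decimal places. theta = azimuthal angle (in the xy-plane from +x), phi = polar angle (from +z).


x = 20 * sin(150) * cos(30) = 8.6603
y = 20 * sin(150) * sin(30) = 5
z = 20 * cos(150) = -17.3205

(8.6603, 5, -17.3205)


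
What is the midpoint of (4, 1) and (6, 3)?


Midpoint = ((4+6)/2, (1+3)/2) = (5, 2)

(5, 2)


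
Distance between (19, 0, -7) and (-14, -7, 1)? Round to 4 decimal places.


d = sqrt((-14-19)^2 + (-7-0)^2 + (1--7)^2) = 34.6699

34.6699


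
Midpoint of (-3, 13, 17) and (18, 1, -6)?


Midpoint = ((-3+18)/2, (13+1)/2, (17+-6)/2) = (7.5, 7, 5.5)

(7.5, 7, 5.5)


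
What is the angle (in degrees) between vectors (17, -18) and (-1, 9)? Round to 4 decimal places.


dot = 17*-1 + -18*9 = -179
|u| = 24.7588, |v| = 9.0554
cos(angle) = -0.7984
angle = 142.9768 degrees

142.9768 degrees


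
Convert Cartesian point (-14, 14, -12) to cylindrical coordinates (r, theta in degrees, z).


r = sqrt((-14)^2 + 14^2) = 19.799
theta = atan2(14, -14) = 135 deg
z = -12

r = 19.799, theta = 135 deg, z = -12


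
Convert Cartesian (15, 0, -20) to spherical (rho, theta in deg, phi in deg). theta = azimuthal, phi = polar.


rho = sqrt(15^2 + 0^2 + (-20)^2) = 25
theta = atan2(0, 15) = 0 deg
phi = acos(-20/25) = 143.1301 deg

rho = 25, theta = 0 deg, phi = 143.1301 deg


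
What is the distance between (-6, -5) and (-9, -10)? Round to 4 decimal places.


d = sqrt((-9--6)^2 + (-10--5)^2) = 5.831

5.831


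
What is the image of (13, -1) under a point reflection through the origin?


Reflection through origin: (x, y) -> (-x, -y)
(13, -1) -> (-13, 1)

(-13, 1)


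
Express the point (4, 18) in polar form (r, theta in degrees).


r = sqrt(4^2 + 18^2) = 18.4391
theta = atan2(18, 4) = 77.4712 degrees

r = 18.4391, theta = 77.4712 degrees


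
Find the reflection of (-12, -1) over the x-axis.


Reflection across x-axis: (x, y) -> (x, -y)
(-12, -1) -> (-12, 1)

(-12, 1)


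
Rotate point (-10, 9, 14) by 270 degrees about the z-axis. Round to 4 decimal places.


x' = -10*cos(270) - 9*sin(270) = 9
y' = -10*sin(270) + 9*cos(270) = 10
z' = 14

(9, 10, 14)


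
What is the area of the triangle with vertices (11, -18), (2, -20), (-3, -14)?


Area = |x1(y2-y3) + x2(y3-y1) + x3(y1-y2)| / 2
= |11*(-20--14) + 2*(-14--18) + -3*(-18--20)| / 2
= 32

32


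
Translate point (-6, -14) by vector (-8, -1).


Translation: (x+dx, y+dy) = (-6+-8, -14+-1) = (-14, -15)

(-14, -15)


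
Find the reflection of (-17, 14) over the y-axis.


Reflection across y-axis: (x, y) -> (-x, y)
(-17, 14) -> (17, 14)

(17, 14)


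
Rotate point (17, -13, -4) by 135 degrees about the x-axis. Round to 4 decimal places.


x' = 17
y' = -13*cos(135) - -4*sin(135) = 12.0208
z' = -13*sin(135) + -4*cos(135) = -6.364

(17, 12.0208, -6.364)


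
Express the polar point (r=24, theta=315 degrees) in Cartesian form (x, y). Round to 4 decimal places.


x = 24 * cos(315) = 16.9706
y = 24 * sin(315) = -16.9706

(16.9706, -16.9706)


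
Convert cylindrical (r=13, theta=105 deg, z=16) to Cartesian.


x = 13 * cos(105) = -3.3646
y = 13 * sin(105) = 12.557
z = 16

(-3.3646, 12.557, 16)


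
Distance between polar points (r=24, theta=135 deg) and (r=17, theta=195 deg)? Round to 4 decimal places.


d = sqrt(r1^2 + r2^2 - 2*r1*r2*cos(t2-t1))
d = sqrt(24^2 + 17^2 - 2*24*17*cos(195-135)) = 21.3776

21.3776


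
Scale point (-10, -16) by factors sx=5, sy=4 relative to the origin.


Scaling: (x*sx, y*sy) = (-10*5, -16*4) = (-50, -64)

(-50, -64)


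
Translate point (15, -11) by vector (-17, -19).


Translation: (x+dx, y+dy) = (15+-17, -11+-19) = (-2, -30)

(-2, -30)


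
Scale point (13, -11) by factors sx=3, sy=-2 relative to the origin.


Scaling: (x*sx, y*sy) = (13*3, -11*-2) = (39, 22)

(39, 22)


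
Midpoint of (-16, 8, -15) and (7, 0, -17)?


Midpoint = ((-16+7)/2, (8+0)/2, (-15+-17)/2) = (-4.5, 4, -16)

(-4.5, 4, -16)


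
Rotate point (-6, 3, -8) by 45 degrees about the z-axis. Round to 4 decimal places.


x' = -6*cos(45) - 3*sin(45) = -6.364
y' = -6*sin(45) + 3*cos(45) = -2.1213
z' = -8

(-6.364, -2.1213, -8)


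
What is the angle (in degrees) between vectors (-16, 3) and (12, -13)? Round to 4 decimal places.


dot = -16*12 + 3*-13 = -231
|u| = 16.2788, |v| = 17.6918
cos(angle) = -0.8021
angle = 143.329 degrees

143.329 degrees


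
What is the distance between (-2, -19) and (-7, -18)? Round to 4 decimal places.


d = sqrt((-7--2)^2 + (-18--19)^2) = 5.099

5.099


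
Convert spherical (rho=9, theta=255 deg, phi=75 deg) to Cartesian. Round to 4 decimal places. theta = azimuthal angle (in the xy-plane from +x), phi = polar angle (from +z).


x = 9 * sin(75) * cos(255) = -2.25
y = 9 * sin(75) * sin(255) = -8.3971
z = 9 * cos(75) = 2.3294

(-2.25, -8.3971, 2.3294)


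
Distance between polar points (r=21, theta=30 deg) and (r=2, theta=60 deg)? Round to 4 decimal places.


d = sqrt(r1^2 + r2^2 - 2*r1*r2*cos(t2-t1))
d = sqrt(21^2 + 2^2 - 2*21*2*cos(60-30)) = 19.2939

19.2939


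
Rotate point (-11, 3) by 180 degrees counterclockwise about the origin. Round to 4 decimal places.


x' = -11*cos(180) - 3*sin(180) = 11
y' = -11*sin(180) + 3*cos(180) = -3

(11, -3)


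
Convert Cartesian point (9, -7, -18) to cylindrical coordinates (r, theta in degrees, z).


r = sqrt(9^2 + (-7)^2) = 11.4018
theta = atan2(-7, 9) = 322.125 deg
z = -18

r = 11.4018, theta = 322.125 deg, z = -18


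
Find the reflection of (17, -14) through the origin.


Reflection through origin: (x, y) -> (-x, -y)
(17, -14) -> (-17, 14)

(-17, 14)


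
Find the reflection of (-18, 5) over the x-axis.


Reflection across x-axis: (x, y) -> (x, -y)
(-18, 5) -> (-18, -5)

(-18, -5)


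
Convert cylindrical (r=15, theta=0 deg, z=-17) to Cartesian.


x = 15 * cos(0) = 15
y = 15 * sin(0) = 0
z = -17

(15, 0, -17)


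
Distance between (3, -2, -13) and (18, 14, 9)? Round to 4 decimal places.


d = sqrt((18-3)^2 + (14--2)^2 + (9--13)^2) = 31.0644

31.0644


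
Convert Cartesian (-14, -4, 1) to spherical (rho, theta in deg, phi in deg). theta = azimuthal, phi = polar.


rho = sqrt((-14)^2 + (-4)^2 + 1^2) = 14.5945
theta = atan2(-4, -14) = 195.9454 deg
phi = acos(1/14.5945) = 86.0711 deg

rho = 14.5945, theta = 195.9454 deg, phi = 86.0711 deg


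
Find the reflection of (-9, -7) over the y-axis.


Reflection across y-axis: (x, y) -> (-x, y)
(-9, -7) -> (9, -7)

(9, -7)


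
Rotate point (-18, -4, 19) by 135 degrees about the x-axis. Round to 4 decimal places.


x' = -18
y' = -4*cos(135) - 19*sin(135) = -10.6066
z' = -4*sin(135) + 19*cos(135) = -16.2635

(-18, -10.6066, -16.2635)


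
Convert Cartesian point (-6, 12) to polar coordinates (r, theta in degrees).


r = sqrt((-6)^2 + 12^2) = 13.4164
theta = atan2(12, -6) = 116.5651 degrees

r = 13.4164, theta = 116.5651 degrees


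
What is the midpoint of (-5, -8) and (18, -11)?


Midpoint = ((-5+18)/2, (-8+-11)/2) = (6.5, -9.5)

(6.5, -9.5)


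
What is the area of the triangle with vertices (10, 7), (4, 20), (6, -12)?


Area = |x1(y2-y3) + x2(y3-y1) + x3(y1-y2)| / 2
= |10*(20--12) + 4*(-12-7) + 6*(7-20)| / 2
= 83

83


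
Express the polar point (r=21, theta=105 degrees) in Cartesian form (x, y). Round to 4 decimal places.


x = 21 * cos(105) = -5.4352
y = 21 * sin(105) = 20.2844

(-5.4352, 20.2844)


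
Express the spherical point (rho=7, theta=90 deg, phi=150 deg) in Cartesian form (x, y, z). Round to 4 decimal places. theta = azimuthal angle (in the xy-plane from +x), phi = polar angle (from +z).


x = 7 * sin(150) * cos(90) = 0
y = 7 * sin(150) * sin(90) = 3.5
z = 7 * cos(150) = -6.0622

(0, 3.5, -6.0622)


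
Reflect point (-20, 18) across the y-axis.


Reflection across y-axis: (x, y) -> (-x, y)
(-20, 18) -> (20, 18)

(20, 18)


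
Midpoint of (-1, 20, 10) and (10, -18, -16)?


Midpoint = ((-1+10)/2, (20+-18)/2, (10+-16)/2) = (4.5, 1, -3)

(4.5, 1, -3)


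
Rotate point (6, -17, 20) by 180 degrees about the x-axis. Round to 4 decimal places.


x' = 6
y' = -17*cos(180) - 20*sin(180) = 17
z' = -17*sin(180) + 20*cos(180) = -20

(6, 17, -20)


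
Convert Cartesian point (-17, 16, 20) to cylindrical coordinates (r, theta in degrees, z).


r = sqrt((-17)^2 + 16^2) = 23.3452
theta = atan2(16, -17) = 136.7357 deg
z = 20

r = 23.3452, theta = 136.7357 deg, z = 20


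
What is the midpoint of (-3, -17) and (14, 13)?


Midpoint = ((-3+14)/2, (-17+13)/2) = (5.5, -2)

(5.5, -2)


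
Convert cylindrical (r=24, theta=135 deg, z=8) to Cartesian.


x = 24 * cos(135) = -16.9706
y = 24 * sin(135) = 16.9706
z = 8

(-16.9706, 16.9706, 8)


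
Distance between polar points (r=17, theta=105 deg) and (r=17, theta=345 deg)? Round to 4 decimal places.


d = sqrt(r1^2 + r2^2 - 2*r1*r2*cos(t2-t1))
d = sqrt(17^2 + 17^2 - 2*17*17*cos(345-105)) = 29.4449

29.4449


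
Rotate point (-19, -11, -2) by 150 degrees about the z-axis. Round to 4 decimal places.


x' = -19*cos(150) - -11*sin(150) = 21.9545
y' = -19*sin(150) + -11*cos(150) = 0.0263
z' = -2

(21.9545, 0.0263, -2)


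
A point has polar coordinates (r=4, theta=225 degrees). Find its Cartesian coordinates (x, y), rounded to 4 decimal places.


x = 4 * cos(225) = -2.8284
y = 4 * sin(225) = -2.8284

(-2.8284, -2.8284)


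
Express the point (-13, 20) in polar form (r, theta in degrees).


r = sqrt((-13)^2 + 20^2) = 23.8537
theta = atan2(20, -13) = 123.0239 degrees

r = 23.8537, theta = 123.0239 degrees


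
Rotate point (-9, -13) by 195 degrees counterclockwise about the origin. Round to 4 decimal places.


x' = -9*cos(195) - -13*sin(195) = 5.3287
y' = -9*sin(195) + -13*cos(195) = 14.8864

(5.3287, 14.8864)


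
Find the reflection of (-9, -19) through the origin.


Reflection through origin: (x, y) -> (-x, -y)
(-9, -19) -> (9, 19)

(9, 19)


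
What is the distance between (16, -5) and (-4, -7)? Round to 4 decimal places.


d = sqrt((-4-16)^2 + (-7--5)^2) = 20.0998

20.0998


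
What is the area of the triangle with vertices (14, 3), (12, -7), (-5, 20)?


Area = |x1(y2-y3) + x2(y3-y1) + x3(y1-y2)| / 2
= |14*(-7-20) + 12*(20-3) + -5*(3--7)| / 2
= 112

112


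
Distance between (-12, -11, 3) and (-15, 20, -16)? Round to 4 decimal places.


d = sqrt((-15--12)^2 + (20--11)^2 + (-16-3)^2) = 36.4829

36.4829


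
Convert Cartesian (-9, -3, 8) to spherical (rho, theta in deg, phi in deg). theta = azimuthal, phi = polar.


rho = sqrt((-9)^2 + (-3)^2 + 8^2) = 12.4097
theta = atan2(-3, -9) = 198.4349 deg
phi = acos(8/12.4097) = 49.8599 deg

rho = 12.4097, theta = 198.4349 deg, phi = 49.8599 deg


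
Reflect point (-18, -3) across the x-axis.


Reflection across x-axis: (x, y) -> (x, -y)
(-18, -3) -> (-18, 3)

(-18, 3)


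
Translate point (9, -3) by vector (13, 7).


Translation: (x+dx, y+dy) = (9+13, -3+7) = (22, 4)

(22, 4)


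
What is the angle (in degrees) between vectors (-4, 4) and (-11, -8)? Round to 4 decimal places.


dot = -4*-11 + 4*-8 = 12
|u| = 5.6569, |v| = 13.6015
cos(angle) = 0.156
angle = 81.0274 degrees

81.0274 degrees


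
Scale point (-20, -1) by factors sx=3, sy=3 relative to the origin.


Scaling: (x*sx, y*sy) = (-20*3, -1*3) = (-60, -3)

(-60, -3)


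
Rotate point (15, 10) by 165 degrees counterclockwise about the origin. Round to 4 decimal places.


x' = 15*cos(165) - 10*sin(165) = -17.0771
y' = 15*sin(165) + 10*cos(165) = -5.777

(-17.0771, -5.777)


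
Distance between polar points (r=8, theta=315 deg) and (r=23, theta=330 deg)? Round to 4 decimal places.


d = sqrt(r1^2 + r2^2 - 2*r1*r2*cos(t2-t1))
d = sqrt(8^2 + 23^2 - 2*8*23*cos(330-315)) = 15.4123

15.4123


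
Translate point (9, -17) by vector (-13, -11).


Translation: (x+dx, y+dy) = (9+-13, -17+-11) = (-4, -28)

(-4, -28)


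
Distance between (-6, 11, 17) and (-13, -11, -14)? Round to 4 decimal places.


d = sqrt((-13--6)^2 + (-11-11)^2 + (-14-17)^2) = 38.6523

38.6523


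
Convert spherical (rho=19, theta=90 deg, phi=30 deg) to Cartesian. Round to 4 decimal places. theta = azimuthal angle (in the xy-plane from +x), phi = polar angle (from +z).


x = 19 * sin(30) * cos(90) = 0
y = 19 * sin(30) * sin(90) = 9.5
z = 19 * cos(30) = 16.4545

(0, 9.5, 16.4545)


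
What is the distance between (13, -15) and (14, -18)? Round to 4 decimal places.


d = sqrt((14-13)^2 + (-18--15)^2) = 3.1623

3.1623


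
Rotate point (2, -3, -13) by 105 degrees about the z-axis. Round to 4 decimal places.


x' = 2*cos(105) - -3*sin(105) = 2.3801
y' = 2*sin(105) + -3*cos(105) = 2.7083
z' = -13

(2.3801, 2.7083, -13)


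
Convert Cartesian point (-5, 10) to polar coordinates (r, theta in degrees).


r = sqrt((-5)^2 + 10^2) = 11.1803
theta = atan2(10, -5) = 116.5651 degrees

r = 11.1803, theta = 116.5651 degrees


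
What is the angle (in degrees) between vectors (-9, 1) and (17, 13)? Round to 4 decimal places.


dot = -9*17 + 1*13 = -140
|u| = 9.0554, |v| = 21.4009
cos(angle) = -0.7224
angle = 136.2545 degrees

136.2545 degrees


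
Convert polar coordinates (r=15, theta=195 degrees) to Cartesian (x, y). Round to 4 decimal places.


x = 15 * cos(195) = -14.4889
y = 15 * sin(195) = -3.8823

(-14.4889, -3.8823)


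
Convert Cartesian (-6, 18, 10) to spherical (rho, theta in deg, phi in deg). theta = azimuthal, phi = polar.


rho = sqrt((-6)^2 + 18^2 + 10^2) = 21.4476
theta = atan2(18, -6) = 108.4349 deg
phi = acos(10/21.4476) = 62.2087 deg

rho = 21.4476, theta = 108.4349 deg, phi = 62.2087 deg


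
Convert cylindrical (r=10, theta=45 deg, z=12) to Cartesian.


x = 10 * cos(45) = 7.0711
y = 10 * sin(45) = 7.0711
z = 12

(7.0711, 7.0711, 12)


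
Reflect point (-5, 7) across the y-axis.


Reflection across y-axis: (x, y) -> (-x, y)
(-5, 7) -> (5, 7)

(5, 7)


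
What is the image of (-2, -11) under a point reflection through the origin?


Reflection through origin: (x, y) -> (-x, -y)
(-2, -11) -> (2, 11)

(2, 11)


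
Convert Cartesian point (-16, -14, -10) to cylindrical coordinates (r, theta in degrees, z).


r = sqrt((-16)^2 + (-14)^2) = 21.2603
theta = atan2(-14, -16) = 221.1859 deg
z = -10

r = 21.2603, theta = 221.1859 deg, z = -10


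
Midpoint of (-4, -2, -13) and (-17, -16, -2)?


Midpoint = ((-4+-17)/2, (-2+-16)/2, (-13+-2)/2) = (-10.5, -9, -7.5)

(-10.5, -9, -7.5)


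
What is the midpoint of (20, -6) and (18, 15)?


Midpoint = ((20+18)/2, (-6+15)/2) = (19, 4.5)

(19, 4.5)


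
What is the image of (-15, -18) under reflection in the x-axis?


Reflection across x-axis: (x, y) -> (x, -y)
(-15, -18) -> (-15, 18)

(-15, 18)


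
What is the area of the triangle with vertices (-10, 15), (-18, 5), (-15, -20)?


Area = |x1(y2-y3) + x2(y3-y1) + x3(y1-y2)| / 2
= |-10*(5--20) + -18*(-20-15) + -15*(15-5)| / 2
= 115

115


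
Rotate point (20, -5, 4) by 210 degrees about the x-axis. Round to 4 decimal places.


x' = 20
y' = -5*cos(210) - 4*sin(210) = 6.3301
z' = -5*sin(210) + 4*cos(210) = -0.9641

(20, 6.3301, -0.9641)


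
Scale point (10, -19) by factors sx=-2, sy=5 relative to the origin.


Scaling: (x*sx, y*sy) = (10*-2, -19*5) = (-20, -95)

(-20, -95)


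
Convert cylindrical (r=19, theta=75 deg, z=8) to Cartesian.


x = 19 * cos(75) = 4.9176
y = 19 * sin(75) = 18.3526
z = 8

(4.9176, 18.3526, 8)


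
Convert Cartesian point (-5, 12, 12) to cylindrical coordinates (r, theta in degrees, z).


r = sqrt((-5)^2 + 12^2) = 13
theta = atan2(12, -5) = 112.6199 deg
z = 12

r = 13, theta = 112.6199 deg, z = 12


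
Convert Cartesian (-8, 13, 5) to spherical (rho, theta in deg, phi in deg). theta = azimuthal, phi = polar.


rho = sqrt((-8)^2 + 13^2 + 5^2) = 16.0624
theta = atan2(13, -8) = 121.6075 deg
phi = acos(5/16.0624) = 71.8632 deg

rho = 16.0624, theta = 121.6075 deg, phi = 71.8632 deg


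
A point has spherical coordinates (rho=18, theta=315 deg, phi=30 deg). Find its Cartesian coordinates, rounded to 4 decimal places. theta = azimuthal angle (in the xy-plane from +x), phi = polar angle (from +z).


x = 18 * sin(30) * cos(315) = 6.364
y = 18 * sin(30) * sin(315) = -6.364
z = 18 * cos(30) = 15.5885

(6.364, -6.364, 15.5885)


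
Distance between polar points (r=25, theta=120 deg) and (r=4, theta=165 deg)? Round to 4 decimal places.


d = sqrt(r1^2 + r2^2 - 2*r1*r2*cos(t2-t1))
d = sqrt(25^2 + 4^2 - 2*25*4*cos(165-120)) = 22.3513

22.3513


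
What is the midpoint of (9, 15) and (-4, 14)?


Midpoint = ((9+-4)/2, (15+14)/2) = (2.5, 14.5)

(2.5, 14.5)


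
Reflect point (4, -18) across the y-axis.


Reflection across y-axis: (x, y) -> (-x, y)
(4, -18) -> (-4, -18)

(-4, -18)


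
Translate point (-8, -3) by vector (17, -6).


Translation: (x+dx, y+dy) = (-8+17, -3+-6) = (9, -9)

(9, -9)


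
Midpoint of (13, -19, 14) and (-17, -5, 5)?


Midpoint = ((13+-17)/2, (-19+-5)/2, (14+5)/2) = (-2, -12, 9.5)

(-2, -12, 9.5)


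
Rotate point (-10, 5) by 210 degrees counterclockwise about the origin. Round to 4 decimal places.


x' = -10*cos(210) - 5*sin(210) = 11.1603
y' = -10*sin(210) + 5*cos(210) = 0.6699

(11.1603, 0.6699)


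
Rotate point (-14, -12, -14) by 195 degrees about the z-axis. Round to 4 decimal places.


x' = -14*cos(195) - -12*sin(195) = 10.4171
y' = -14*sin(195) + -12*cos(195) = 15.2146
z' = -14

(10.4171, 15.2146, -14)


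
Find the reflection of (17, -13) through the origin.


Reflection through origin: (x, y) -> (-x, -y)
(17, -13) -> (-17, 13)

(-17, 13)


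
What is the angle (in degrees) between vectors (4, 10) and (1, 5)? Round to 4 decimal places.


dot = 4*1 + 10*5 = 54
|u| = 10.7703, |v| = 5.099
cos(angle) = 0.9833
angle = 10.4915 degrees

10.4915 degrees


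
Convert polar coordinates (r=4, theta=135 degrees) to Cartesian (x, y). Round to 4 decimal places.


x = 4 * cos(135) = -2.8284
y = 4 * sin(135) = 2.8284

(-2.8284, 2.8284)


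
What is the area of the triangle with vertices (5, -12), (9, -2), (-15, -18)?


Area = |x1(y2-y3) + x2(y3-y1) + x3(y1-y2)| / 2
= |5*(-2--18) + 9*(-18--12) + -15*(-12--2)| / 2
= 88

88


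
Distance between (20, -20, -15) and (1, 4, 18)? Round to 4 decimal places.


d = sqrt((1-20)^2 + (4--20)^2 + (18--15)^2) = 45.0111

45.0111


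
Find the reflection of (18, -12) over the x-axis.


Reflection across x-axis: (x, y) -> (x, -y)
(18, -12) -> (18, 12)

(18, 12)


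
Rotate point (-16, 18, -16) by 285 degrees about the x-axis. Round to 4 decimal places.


x' = -16
y' = 18*cos(285) - -16*sin(285) = -10.7961
z' = 18*sin(285) + -16*cos(285) = -21.5278

(-16, -10.7961, -21.5278)


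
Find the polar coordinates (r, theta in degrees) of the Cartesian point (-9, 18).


r = sqrt((-9)^2 + 18^2) = 20.1246
theta = atan2(18, -9) = 116.5651 degrees

r = 20.1246, theta = 116.5651 degrees


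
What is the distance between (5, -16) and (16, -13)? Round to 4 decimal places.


d = sqrt((16-5)^2 + (-13--16)^2) = 11.4018

11.4018


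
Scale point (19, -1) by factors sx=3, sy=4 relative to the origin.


Scaling: (x*sx, y*sy) = (19*3, -1*4) = (57, -4)

(57, -4)


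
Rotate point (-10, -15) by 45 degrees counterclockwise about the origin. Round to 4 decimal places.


x' = -10*cos(45) - -15*sin(45) = 3.5355
y' = -10*sin(45) + -15*cos(45) = -17.6777

(3.5355, -17.6777)


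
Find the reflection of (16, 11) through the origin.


Reflection through origin: (x, y) -> (-x, -y)
(16, 11) -> (-16, -11)

(-16, -11)


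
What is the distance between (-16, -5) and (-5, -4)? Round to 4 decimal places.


d = sqrt((-5--16)^2 + (-4--5)^2) = 11.0454

11.0454


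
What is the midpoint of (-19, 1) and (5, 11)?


Midpoint = ((-19+5)/2, (1+11)/2) = (-7, 6)

(-7, 6)


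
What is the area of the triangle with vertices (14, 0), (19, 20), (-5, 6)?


Area = |x1(y2-y3) + x2(y3-y1) + x3(y1-y2)| / 2
= |14*(20-6) + 19*(6-0) + -5*(0-20)| / 2
= 205

205


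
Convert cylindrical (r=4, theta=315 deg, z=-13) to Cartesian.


x = 4 * cos(315) = 2.8284
y = 4 * sin(315) = -2.8284
z = -13

(2.8284, -2.8284, -13)


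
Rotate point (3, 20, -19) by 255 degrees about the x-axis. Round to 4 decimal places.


x' = 3
y' = 20*cos(255) - -19*sin(255) = -23.529
z' = 20*sin(255) + -19*cos(255) = -14.401

(3, -23.529, -14.401)


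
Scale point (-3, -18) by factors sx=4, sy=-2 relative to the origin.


Scaling: (x*sx, y*sy) = (-3*4, -18*-2) = (-12, 36)

(-12, 36)


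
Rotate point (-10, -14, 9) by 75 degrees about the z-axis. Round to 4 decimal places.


x' = -10*cos(75) - -14*sin(75) = 10.9348
y' = -10*sin(75) + -14*cos(75) = -13.2827
z' = 9

(10.9348, -13.2827, 9)


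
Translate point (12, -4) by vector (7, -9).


Translation: (x+dx, y+dy) = (12+7, -4+-9) = (19, -13)

(19, -13)


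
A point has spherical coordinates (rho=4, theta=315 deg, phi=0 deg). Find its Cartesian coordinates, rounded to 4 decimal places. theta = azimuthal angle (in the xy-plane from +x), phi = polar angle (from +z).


x = 4 * sin(0) * cos(315) = 0
y = 4 * sin(0) * sin(315) = 0
z = 4 * cos(0) = 4

(0, 0, 4)


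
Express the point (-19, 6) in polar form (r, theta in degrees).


r = sqrt((-19)^2 + 6^2) = 19.9249
theta = atan2(6, -19) = 162.4744 degrees

r = 19.9249, theta = 162.4744 degrees


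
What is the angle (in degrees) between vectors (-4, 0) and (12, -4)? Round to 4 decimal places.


dot = -4*12 + 0*-4 = -48
|u| = 4, |v| = 12.6491
cos(angle) = -0.9487
angle = 161.5651 degrees

161.5651 degrees


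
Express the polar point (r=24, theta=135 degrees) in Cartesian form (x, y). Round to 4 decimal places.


x = 24 * cos(135) = -16.9706
y = 24 * sin(135) = 16.9706

(-16.9706, 16.9706)


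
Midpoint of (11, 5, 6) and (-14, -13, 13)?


Midpoint = ((11+-14)/2, (5+-13)/2, (6+13)/2) = (-1.5, -4, 9.5)

(-1.5, -4, 9.5)


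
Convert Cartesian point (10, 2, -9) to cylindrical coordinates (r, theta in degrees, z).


r = sqrt(10^2 + 2^2) = 10.198
theta = atan2(2, 10) = 11.3099 deg
z = -9

r = 10.198, theta = 11.3099 deg, z = -9


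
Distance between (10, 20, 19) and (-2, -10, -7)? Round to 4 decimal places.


d = sqrt((-2-10)^2 + (-10-20)^2 + (-7-19)^2) = 41.4729

41.4729


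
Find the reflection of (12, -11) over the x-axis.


Reflection across x-axis: (x, y) -> (x, -y)
(12, -11) -> (12, 11)

(12, 11)


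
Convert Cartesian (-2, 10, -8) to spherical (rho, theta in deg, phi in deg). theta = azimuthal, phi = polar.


rho = sqrt((-2)^2 + 10^2 + (-8)^2) = 12.9615
theta = atan2(10, -2) = 101.3099 deg
phi = acos(-8/12.9615) = 128.1129 deg

rho = 12.9615, theta = 101.3099 deg, phi = 128.1129 deg


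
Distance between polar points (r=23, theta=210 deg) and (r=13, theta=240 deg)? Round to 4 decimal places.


d = sqrt(r1^2 + r2^2 - 2*r1*r2*cos(t2-t1))
d = sqrt(23^2 + 13^2 - 2*23*13*cos(240-210)) = 13.4208

13.4208


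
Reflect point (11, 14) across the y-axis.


Reflection across y-axis: (x, y) -> (-x, y)
(11, 14) -> (-11, 14)

(-11, 14)


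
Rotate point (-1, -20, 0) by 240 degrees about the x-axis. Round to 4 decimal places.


x' = -1
y' = -20*cos(240) - 0*sin(240) = 10
z' = -20*sin(240) + 0*cos(240) = 17.3205

(-1, 10, 17.3205)


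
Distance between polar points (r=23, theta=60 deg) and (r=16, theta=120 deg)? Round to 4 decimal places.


d = sqrt(r1^2 + r2^2 - 2*r1*r2*cos(t2-t1))
d = sqrt(23^2 + 16^2 - 2*23*16*cos(120-60)) = 20.4206

20.4206


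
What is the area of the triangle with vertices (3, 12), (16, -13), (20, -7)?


Area = |x1(y2-y3) + x2(y3-y1) + x3(y1-y2)| / 2
= |3*(-13--7) + 16*(-7-12) + 20*(12--13)| / 2
= 89

89


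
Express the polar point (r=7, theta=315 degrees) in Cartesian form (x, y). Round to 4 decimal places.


x = 7 * cos(315) = 4.9497
y = 7 * sin(315) = -4.9497

(4.9497, -4.9497)


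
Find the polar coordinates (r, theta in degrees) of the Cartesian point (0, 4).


r = sqrt(0^2 + 4^2) = 4
theta = atan2(4, 0) = 90 degrees

r = 4, theta = 90 degrees


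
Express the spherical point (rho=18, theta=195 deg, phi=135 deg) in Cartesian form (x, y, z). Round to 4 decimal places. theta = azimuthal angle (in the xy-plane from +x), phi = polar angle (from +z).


x = 18 * sin(135) * cos(195) = -12.2942
y = 18 * sin(135) * sin(195) = -3.2942
z = 18 * cos(135) = -12.7279

(-12.2942, -3.2942, -12.7279)


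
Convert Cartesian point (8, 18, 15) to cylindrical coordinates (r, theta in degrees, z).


r = sqrt(8^2 + 18^2) = 19.6977
theta = atan2(18, 8) = 66.0375 deg
z = 15

r = 19.6977, theta = 66.0375 deg, z = 15


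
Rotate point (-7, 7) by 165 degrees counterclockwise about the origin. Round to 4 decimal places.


x' = -7*cos(165) - 7*sin(165) = 4.9497
y' = -7*sin(165) + 7*cos(165) = -8.5732

(4.9497, -8.5732)


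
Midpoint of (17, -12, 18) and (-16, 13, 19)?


Midpoint = ((17+-16)/2, (-12+13)/2, (18+19)/2) = (0.5, 0.5, 18.5)

(0.5, 0.5, 18.5)


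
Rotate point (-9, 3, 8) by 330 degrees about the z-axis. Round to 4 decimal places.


x' = -9*cos(330) - 3*sin(330) = -6.2942
y' = -9*sin(330) + 3*cos(330) = 7.0981
z' = 8

(-6.2942, 7.0981, 8)


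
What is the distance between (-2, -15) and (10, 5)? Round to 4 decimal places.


d = sqrt((10--2)^2 + (5--15)^2) = 23.3238

23.3238


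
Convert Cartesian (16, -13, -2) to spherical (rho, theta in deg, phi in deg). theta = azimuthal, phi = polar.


rho = sqrt(16^2 + (-13)^2 + (-2)^2) = 20.7123
theta = atan2(-13, 16) = 320.9061 deg
phi = acos(-2/20.7123) = 95.5412 deg

rho = 20.7123, theta = 320.9061 deg, phi = 95.5412 deg


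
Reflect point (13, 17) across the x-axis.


Reflection across x-axis: (x, y) -> (x, -y)
(13, 17) -> (13, -17)

(13, -17)


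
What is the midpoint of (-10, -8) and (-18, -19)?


Midpoint = ((-10+-18)/2, (-8+-19)/2) = (-14, -13.5)

(-14, -13.5)


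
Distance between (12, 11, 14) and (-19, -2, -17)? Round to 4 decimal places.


d = sqrt((-19-12)^2 + (-2-11)^2 + (-17-14)^2) = 45.7275

45.7275


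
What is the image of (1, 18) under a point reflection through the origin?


Reflection through origin: (x, y) -> (-x, -y)
(1, 18) -> (-1, -18)

(-1, -18)


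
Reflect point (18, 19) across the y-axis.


Reflection across y-axis: (x, y) -> (-x, y)
(18, 19) -> (-18, 19)

(-18, 19)


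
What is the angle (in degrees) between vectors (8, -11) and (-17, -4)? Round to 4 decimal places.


dot = 8*-17 + -11*-4 = -92
|u| = 13.6015, |v| = 17.4642
cos(angle) = -0.3873
angle = 112.7869 degrees

112.7869 degrees


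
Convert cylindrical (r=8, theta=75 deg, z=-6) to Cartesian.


x = 8 * cos(75) = 2.0706
y = 8 * sin(75) = 7.7274
z = -6

(2.0706, 7.7274, -6)


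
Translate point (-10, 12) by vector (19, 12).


Translation: (x+dx, y+dy) = (-10+19, 12+12) = (9, 24)

(9, 24)
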